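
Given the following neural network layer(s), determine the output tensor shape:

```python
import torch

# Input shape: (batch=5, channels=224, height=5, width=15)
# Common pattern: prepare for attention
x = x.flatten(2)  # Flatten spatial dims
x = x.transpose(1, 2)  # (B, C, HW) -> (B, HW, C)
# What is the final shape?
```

Input: (5, 224, 5, 15) -> after flatten(2): (5, 224, 75) -> Output: (5, 75, 224)

Answer: (5, 75, 224)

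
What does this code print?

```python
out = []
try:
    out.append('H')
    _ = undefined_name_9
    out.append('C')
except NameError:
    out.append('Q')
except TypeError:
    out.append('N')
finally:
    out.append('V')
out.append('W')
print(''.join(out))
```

Execution trace: 'H' (try body) → 'Q' (except NameError) → 'V' (finally) → 'W' (after the try/except). Output: HQVW

Answer: HQVW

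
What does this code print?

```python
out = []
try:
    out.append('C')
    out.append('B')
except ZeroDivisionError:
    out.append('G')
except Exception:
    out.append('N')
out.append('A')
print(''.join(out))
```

Execution trace: 'C' (try body) → 'B' (try body, no exception) → 'A' (after the try/except). Output: CBA

Answer: CBA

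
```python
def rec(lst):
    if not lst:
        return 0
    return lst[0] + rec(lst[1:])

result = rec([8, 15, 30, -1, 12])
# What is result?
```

8 + 15 + 30 + (-1) + 12 + 0 = 64

Answer: 64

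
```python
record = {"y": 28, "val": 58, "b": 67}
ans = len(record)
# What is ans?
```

Trace:
`record = {"y": 28, "val": 58, "b": 67}` → record = {'y': 28, 'val': 58, 'b': 67}
`ans = len(record)` → ans = 3
So ans = 3

Answer: 3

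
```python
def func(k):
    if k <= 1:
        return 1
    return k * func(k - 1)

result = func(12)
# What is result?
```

func(12) = 12 * 11 * 10 * 9 * 8 * 7 * 6 * 5 * 4 * 3 * 2 * 1 = 479001600

Answer: 479001600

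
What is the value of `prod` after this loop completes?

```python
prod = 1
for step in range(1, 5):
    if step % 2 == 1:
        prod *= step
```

Product of odd numbers 1 to 4
`prod` takes the values: 1 → 3

Answer: 3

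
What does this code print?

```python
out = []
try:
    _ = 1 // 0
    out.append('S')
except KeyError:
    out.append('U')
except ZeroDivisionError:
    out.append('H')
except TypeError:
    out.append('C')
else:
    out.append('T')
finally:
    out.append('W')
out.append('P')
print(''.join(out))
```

Execution trace: 'H' (except ZeroDivisionError) → 'W' (finally) → 'P' (after the try/except). Output: HWP

Answer: HWP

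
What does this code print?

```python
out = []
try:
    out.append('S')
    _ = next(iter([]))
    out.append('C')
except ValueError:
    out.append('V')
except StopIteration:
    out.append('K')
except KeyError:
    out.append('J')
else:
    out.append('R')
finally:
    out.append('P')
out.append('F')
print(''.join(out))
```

Execution trace: 'S' (try body) → 'K' (except StopIteration) → 'P' (finally) → 'F' (after the try/except). Output: SKPF

Answer: SKPF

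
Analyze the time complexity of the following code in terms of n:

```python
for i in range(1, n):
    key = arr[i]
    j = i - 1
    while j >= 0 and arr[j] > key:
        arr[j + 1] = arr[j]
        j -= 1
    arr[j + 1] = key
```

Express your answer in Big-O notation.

This is Insertion sort. Time complexity: O(n²).

Answer: O(n²)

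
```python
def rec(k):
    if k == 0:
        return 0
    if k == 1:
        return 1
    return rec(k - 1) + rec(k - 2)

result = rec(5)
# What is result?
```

Build up from base cases: rec(0)=0, rec(1)=1, rec(2)=1, rec(3)=2, rec(4)=3, rec(5)=5

Answer: 5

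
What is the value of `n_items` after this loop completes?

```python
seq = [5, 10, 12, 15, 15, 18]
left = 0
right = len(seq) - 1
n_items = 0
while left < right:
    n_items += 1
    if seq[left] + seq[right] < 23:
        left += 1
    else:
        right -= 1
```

Steps to find pair summing to 23
`n_items` takes the values: 0 → 1 → 2 → 3 → 4 → 5

Answer: 5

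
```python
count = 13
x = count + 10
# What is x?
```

Trace:
`count = 13` → count = 13
`x = count + 10` → x = 23
So x = 23

Answer: 23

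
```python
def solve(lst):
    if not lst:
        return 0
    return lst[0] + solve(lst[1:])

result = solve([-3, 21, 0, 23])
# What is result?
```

(-3) + 21 + 0 + 23 + 0 = 41

Answer: 41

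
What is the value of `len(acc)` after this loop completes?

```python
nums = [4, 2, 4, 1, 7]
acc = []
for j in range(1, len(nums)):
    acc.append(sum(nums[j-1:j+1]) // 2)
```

Number of 2-element averages
`acc` takes the values: [] → [3] → [3, 3] → [3, 3, 2] → [3, 3, 2, 4]
So `len(acc)` = 4

Answer: 4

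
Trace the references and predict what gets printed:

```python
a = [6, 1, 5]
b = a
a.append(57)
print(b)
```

Key concept: basic list aliasing.
Step by step:
`a = [6, 1, 5]` → a = [6, 1, 5]
`b = a` → b = [6, 1, 5] (same object as a)
`a.append(57)` → a = [6, 1, 5, 57] (same object as b); b = [6, 1, 5, 57] (same object as a)
`print(b)` → prints [6, 1, 5, 57]

Answer: [6, 1, 5, 57]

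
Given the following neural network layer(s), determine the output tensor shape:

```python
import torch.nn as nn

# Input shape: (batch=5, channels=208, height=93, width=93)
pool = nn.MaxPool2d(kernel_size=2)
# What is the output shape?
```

Input: (5, 208, 93, 93) -> Output: (5, 208, 46, 46)

Answer: (5, 208, 46, 46)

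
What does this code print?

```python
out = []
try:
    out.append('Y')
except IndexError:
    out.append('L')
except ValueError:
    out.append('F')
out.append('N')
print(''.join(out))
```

Execution trace: 'Y' (try body, no exception) → 'N' (after the try/except). Output: YN

Answer: YN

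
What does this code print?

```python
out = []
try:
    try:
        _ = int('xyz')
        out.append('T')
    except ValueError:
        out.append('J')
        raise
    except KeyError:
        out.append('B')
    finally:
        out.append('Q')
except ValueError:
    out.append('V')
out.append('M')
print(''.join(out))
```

Execution trace: 'J' (inner except ValueError) → 'Q' (inner finally) → 'V' (outer except ValueError) → 'M' (after the try/except). Output: JQVM

Answer: JQVM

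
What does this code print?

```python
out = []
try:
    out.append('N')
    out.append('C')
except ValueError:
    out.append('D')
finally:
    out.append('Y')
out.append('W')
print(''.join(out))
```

Execution trace: 'N' (try body) → 'C' (try body, no exception) → 'Y' (finally) → 'W' (after the try/except). Output: NCYW

Answer: NCYW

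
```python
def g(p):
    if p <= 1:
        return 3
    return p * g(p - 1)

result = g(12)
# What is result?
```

g(12) = 12 * 11 * 10 * 9 * 8 * 7 * 6 * 5 * 4 * 3 * 2 * 3 = 1437004800

Answer: 1437004800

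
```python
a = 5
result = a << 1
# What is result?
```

Trace:
`a = 5` → a = 5
`result = a << 1` → result = 10
So result = 10

Answer: 10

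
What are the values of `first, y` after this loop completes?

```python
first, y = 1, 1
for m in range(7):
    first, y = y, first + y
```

Fibonacci: after 7 iterations
`first, y` takes the values: (1, 1) → (1, 2) → (2, 3) → (3, 5) → (5, 8) → (8, 13) → (13, 21) → (21, 34)

Answer: 21, 34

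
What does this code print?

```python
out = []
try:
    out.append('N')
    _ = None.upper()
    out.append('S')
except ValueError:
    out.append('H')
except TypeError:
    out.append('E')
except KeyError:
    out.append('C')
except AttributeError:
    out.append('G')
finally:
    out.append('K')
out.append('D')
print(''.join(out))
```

Execution trace: 'N' (try body) → 'G' (except AttributeError) → 'K' (finally) → 'D' (after the try/except). Output: NGKD

Answer: NGKD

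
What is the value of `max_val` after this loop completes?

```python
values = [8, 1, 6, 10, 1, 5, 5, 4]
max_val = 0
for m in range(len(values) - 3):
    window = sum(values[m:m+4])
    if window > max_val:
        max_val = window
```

Max sum of 4-element window in [8, 1, 6, 10, 1, 5, 5, 4]
`max_val` takes the values: 0 → 25

Answer: 25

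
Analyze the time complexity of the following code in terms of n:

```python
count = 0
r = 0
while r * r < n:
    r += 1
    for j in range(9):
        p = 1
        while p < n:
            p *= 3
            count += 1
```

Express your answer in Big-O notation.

Each loop level contributes: √n × 1 × log n. Multiplying the contributions gives O(√n log n).

Answer: O(√n log n)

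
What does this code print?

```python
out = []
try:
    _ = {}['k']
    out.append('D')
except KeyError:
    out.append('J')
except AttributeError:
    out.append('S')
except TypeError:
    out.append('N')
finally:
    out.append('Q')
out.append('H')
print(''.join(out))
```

Execution trace: 'J' (except KeyError) → 'Q' (finally) → 'H' (after the try/except). Output: JQH

Answer: JQH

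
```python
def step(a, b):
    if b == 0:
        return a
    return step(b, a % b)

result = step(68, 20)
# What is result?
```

step(68, 20) -> step(20, 8) -> step(8, 4) -> step(4, 0) -> 4

Answer: 4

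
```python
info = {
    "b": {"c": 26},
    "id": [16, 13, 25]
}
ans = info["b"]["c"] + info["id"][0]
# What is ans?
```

Trace:
`info = { ...` → info = {'b': {'c': 26}, 'id': [16, 13, 25]}
`ans = info["b"]["c"] + info["id"][0]` → ans = 42
So ans = 42

Answer: 42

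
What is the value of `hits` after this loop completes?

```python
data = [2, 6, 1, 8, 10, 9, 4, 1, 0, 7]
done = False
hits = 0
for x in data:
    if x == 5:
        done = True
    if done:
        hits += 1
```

Count elements after first 5 in [2, 6, 1, 8, 10, 9, 4, 1, 0, 7]
`hits` takes the values: 0

Answer: 0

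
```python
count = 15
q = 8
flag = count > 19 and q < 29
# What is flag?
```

Trace:
`count = 15` → count = 15
`q = 8` → q = 8
`flag = count > 19 and q < 29` → flag = False
So flag = False

Answer: False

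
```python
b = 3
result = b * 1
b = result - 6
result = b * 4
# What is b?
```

Trace:
`b = 3` → b = 3
`result = b * 1` → result = 3
`b = result - 6` → b = -3
`result = b * 4` → result = -12
So b = -3

Answer: -3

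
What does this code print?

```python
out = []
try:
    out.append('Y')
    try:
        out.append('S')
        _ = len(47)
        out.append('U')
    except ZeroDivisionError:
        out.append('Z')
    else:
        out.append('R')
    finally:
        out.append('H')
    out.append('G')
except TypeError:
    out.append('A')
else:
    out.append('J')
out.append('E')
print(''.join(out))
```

Execution trace: 'Y' (try body) → 'S' (inner try body) → 'H' (inner finally) → 'A' (except TypeError) → 'E' (after the try/except). Output: YSHAE

Answer: YSHAE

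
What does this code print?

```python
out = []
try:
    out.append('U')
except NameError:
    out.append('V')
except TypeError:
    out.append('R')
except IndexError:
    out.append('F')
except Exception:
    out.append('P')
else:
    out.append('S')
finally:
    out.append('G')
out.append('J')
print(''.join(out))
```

Execution trace: 'U' (try body, no exception) → 'S' (else) → 'G' (finally) → 'J' (after the try/except). Output: USGJ

Answer: USGJ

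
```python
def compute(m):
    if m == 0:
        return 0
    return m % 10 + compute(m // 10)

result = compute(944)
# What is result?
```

Sum of digits of 944: 4 + 4 + 9 = 17

Answer: 17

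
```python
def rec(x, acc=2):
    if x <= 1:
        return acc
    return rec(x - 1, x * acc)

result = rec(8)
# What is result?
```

Accumulator trace (n, acc): (8, 2) -> (7, 16) -> (6, 112) -> (5, 672) -> (4, 3360) -> (3, 13440) -> (2, 40320) -> (1, 80640) -> return 80640

Answer: 80640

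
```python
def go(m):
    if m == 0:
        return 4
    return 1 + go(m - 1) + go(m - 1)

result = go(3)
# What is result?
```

go(m) = 1 + 2·go(m-1), go(0)=4. Closed form: (4+1)·2^3 - 1 = 39.

Answer: 39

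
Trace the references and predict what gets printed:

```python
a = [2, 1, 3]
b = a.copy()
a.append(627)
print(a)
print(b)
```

Key concept: list.copy() creates independent copy.
Step by step:
`a = [2, 1, 3]` → a = [2, 1, 3]
`b = a.copy()` → b = [2, 1, 3]
`a.append(627)` → a = [2, 1, 3, 627]
`print(a)` → prints [2, 1, 3, 627]
`print(b)` → prints [2, 1, 3]

Answer:
[2, 1, 3, 627]
[2, 1, 3]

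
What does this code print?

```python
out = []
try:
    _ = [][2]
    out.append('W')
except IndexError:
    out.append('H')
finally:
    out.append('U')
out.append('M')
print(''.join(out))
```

Execution trace: 'H' (except IndexError) → 'U' (finally) → 'M' (after the try/except). Output: HUM

Answer: HUM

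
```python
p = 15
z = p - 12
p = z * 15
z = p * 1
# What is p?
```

Trace:
`p = 15` → p = 15
`z = p - 12` → z = 3
`p = z * 15` → p = 45
`z = p * 1` → z = 45
So p = 45

Answer: 45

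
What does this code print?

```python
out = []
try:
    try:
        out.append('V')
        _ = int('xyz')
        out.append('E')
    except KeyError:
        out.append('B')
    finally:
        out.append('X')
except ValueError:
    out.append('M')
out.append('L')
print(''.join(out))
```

Execution trace: 'V' (try body) → 'X' (finally) → 'M' (outer except ValueError) → 'L' (after the try/except). Output: VXML

Answer: VXML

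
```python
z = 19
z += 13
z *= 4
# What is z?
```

Trace:
`z = 19` → z = 19
`z += 13` → z = 32
`z *= 4` → z = 128
So z = 128

Answer: 128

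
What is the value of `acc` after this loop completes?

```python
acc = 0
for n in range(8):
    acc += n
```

Sum of 0 to 7 = 28
`acc` takes the values: 0 → 1 → 3 → 6 → 10 → 15 → 21 → 28

Answer: 28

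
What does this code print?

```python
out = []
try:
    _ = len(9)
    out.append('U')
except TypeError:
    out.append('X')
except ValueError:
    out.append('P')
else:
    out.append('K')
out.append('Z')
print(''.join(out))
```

Execution trace: 'X' (except TypeError) → 'Z' (after the try/except). Output: XZ

Answer: XZ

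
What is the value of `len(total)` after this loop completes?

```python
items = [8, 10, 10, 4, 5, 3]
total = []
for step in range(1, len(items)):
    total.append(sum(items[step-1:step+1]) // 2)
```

Number of 2-element averages
`total` takes the values: [] → [9] → [9, 10] → [9, 10, 7] → [9, 10, 7, 4] → [9, 10, 7, 4, 4]
So `len(total)` = 5

Answer: 5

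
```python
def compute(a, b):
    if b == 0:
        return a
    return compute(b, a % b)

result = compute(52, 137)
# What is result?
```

compute(52, 137) -> compute(137, 52) -> compute(52, 33) -> compute(33, 19) -> compute(19, 14) -> compute(14, 5) -> compute(5, 4) -> compute(4, 1) -> compute(1, 0) -> 1

Answer: 1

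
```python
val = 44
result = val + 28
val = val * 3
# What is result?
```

Trace:
`val = 44` → val = 44
`result = val + 28` → result = 72
`val = val * 3` → val = 132
So result = 72

Answer: 72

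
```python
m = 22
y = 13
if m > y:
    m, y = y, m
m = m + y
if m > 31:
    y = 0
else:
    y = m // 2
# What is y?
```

Trace:
`m = 22` → m = 22
`y = 13` → y = 13
`if m > y: ...` → m > y is True → m = 13; y = 22
`m = m + y` → m = 35
`if m > 31: ...` → m > 31 is True → y = 0
So y = 0

Answer: 0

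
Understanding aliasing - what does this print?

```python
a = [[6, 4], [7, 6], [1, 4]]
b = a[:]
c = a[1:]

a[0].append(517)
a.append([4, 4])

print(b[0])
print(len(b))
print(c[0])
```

Key concept: slice with nested mutation.
Step by step:
`a = [[6, 4], [7, 6], [1, 4]]` → a = [[6, 4], [7, 6], [1, 4]]
`b = a[:]` → b = [[6, 4], [7, 6], [1, 4]]
`c = a[1:]` → c = [[7, 6], [1, 4]]
`a[0].append(517)` → a = [[6, 4, 517], [7, 6], [1, 4]]; b = [[6, 4, 517], [7, 6], [1, 4]]
`a.append([4, 4])` → a = [[6, 4, 517], [7, 6], [1, 4], [4, 4]]
`print(b[0])` → prints [6, 4, 517]
`print(len(b))` → prints 3
`print(c[0])` → prints [7, 6]

Answer:
[6, 4, 517]
3
[7, 6]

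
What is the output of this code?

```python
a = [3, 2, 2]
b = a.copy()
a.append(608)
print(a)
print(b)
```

Key concept: list.copy() creates independent copy.
Step by step:
`a = [3, 2, 2]` → a = [3, 2, 2]
`b = a.copy()` → b = [3, 2, 2]
`a.append(608)` → a = [3, 2, 2, 608]
`print(a)` → prints [3, 2, 2, 608]
`print(b)` → prints [3, 2, 2]

Answer:
[3, 2, 2, 608]
[3, 2, 2]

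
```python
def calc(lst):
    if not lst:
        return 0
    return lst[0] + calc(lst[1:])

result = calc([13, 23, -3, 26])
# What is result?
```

13 + 23 + (-3) + 26 + 0 = 59

Answer: 59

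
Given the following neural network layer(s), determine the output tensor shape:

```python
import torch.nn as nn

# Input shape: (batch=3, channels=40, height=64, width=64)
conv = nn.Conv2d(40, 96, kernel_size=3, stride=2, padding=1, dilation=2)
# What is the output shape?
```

Input: (3, 40, 64, 64) -> Output: (3, 96, 31, 31)

Answer: (3, 96, 31, 31)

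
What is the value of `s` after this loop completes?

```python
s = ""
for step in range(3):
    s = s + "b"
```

Repeat 'b' 3 times
`s` takes the values: "" → "b" → "bb" → "bbb"

Answer: "bbb"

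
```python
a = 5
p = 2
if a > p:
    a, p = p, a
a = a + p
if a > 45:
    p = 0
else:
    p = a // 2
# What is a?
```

Trace:
`a = 5` → a = 5
`p = 2` → p = 2
`if a > p: ...` → a > p is True → a = 2; p = 5
`a = a + p` → a = 7
`if a > 45: ...` → a > 45 is False, take else branch → p = 3
So a = 7

Answer: 7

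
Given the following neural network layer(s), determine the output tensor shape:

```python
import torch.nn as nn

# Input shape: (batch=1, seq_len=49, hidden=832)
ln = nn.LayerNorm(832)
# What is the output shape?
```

Input: (1, 49, 832) -> Output: (1, 49, 832)

Answer: (1, 49, 832)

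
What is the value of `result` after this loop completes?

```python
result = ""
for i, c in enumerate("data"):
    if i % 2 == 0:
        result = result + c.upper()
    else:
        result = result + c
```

Uppercase even positions in 'data'
`result` takes the values: "" → "D" → "Da" → "DaT" → "DaTa"

Answer: "DaTa"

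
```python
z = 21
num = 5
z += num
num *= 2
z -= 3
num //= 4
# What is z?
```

Trace:
`z = 21` → z = 21
`num = 5` → num = 5
`z += num` → z = 26
`num *= 2` → num = 10
`z -= 3` → z = 23
`num //= 4` → num = 2
So z = 23

Answer: 23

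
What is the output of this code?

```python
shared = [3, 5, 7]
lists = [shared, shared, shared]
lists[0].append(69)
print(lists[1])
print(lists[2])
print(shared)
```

Key concept: list of same reference.
Step by step:
`shared = [3, 5, 7]` → shared = [3, 5, 7]
`lists = [shared, shared, shared]` → lists = [[3, 5, 7], [3, 5, 7], [3, 5, 7]]
`lists[0].append(69)` → shared = [3, 5, 7, 69]; lists = [[3, 5, 7, 69], [3, 5, 7, 69], [3, 5, 7, 69]]
`print(lists[1])` → prints [3, 5, 7, 69]
`print(lists[2])` → prints [3, 5, 7, 69]
`print(shared)` → prints [3, 5, 7, 69]

Answer:
[3, 5, 7, 69]
[3, 5, 7, 69]
[3, 5, 7, 69]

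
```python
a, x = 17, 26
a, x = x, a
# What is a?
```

Trace:
`a, x = 17, 26` → a = 17; x = 26
`a, x = x, a` → a = 26; x = 17
So a = 26

Answer: 26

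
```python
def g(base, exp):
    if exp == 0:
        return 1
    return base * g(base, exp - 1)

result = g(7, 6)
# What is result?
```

g(7, 6) = 7 * 7 * 7 * 7 * 7 * 7 = 117649

Answer: 117649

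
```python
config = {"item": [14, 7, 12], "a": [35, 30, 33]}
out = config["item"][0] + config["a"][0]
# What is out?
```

Trace:
`config = {"item": [14, 7, 12], "a": [35, 30, 33]}` → config = {'item': [14, 7, 12], 'a': [35, 30, 33]}
`out = config["item"][0] + config["a"][0]` → out = 49
So out = 49

Answer: 49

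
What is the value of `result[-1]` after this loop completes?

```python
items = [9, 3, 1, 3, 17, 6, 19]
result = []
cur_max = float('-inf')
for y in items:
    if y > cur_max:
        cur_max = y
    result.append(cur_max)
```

Running max ends at 19
`result` takes the values: [] → [9] → [9, 9] → [9, 9, 9] → [9, 9, 9, 9] → [9, 9, 9, 9, 17] → [9, 9, 9, 9, 17, 17] → [9, 9, 9, 9, 17, 17, 19]
So `result[-1]` = 19

Answer: 19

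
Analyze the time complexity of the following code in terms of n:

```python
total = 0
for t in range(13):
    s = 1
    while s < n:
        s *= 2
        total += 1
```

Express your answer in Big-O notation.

Each loop level contributes: 1 × log n. Multiplying the contributions gives O(log n).

Answer: O(log n)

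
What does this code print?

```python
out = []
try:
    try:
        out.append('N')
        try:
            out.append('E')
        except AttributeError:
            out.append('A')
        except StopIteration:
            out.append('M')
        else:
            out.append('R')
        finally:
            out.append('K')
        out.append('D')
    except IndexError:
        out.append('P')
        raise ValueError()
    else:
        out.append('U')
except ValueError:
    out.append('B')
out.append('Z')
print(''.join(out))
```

Execution trace: 'N' (try body) → 'E' (inner try body, no exception) → 'R' (inner else) → 'K' (inner finally) → 'D' (try body, no exception) → 'U' (else) → 'Z' (after the try/except). Output: NERKDUZ

Answer: NERKDUZ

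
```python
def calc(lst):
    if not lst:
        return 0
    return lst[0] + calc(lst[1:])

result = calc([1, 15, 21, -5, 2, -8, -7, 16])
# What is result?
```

1 + 15 + 21 + (-5) + 2 + (-8) + (-7) + 16 + 0 = 35

Answer: 35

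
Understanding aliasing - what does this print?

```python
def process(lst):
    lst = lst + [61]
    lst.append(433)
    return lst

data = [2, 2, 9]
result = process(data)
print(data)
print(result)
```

Key concept: rebinding parameter vs mutation.
Step by step:
`data = [2, 2, 9]` → data = [2, 2, 9]
`result = process(data)` → result = [2, 2, 9, 61, 433]
`print(data)` → prints [2, 2, 9]
`print(result)` → prints [2, 2, 9, 61, 433]

Answer:
[2, 2, 9]
[2, 2, 9, 61, 433]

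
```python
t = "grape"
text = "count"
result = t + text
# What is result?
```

Trace:
`t = "grape"` → t = 'grape'
`text = "count"` → text = 'count'
`result = t + text` → result = 'grapecount'
So result = 'grapecount'

Answer: 'grapecount'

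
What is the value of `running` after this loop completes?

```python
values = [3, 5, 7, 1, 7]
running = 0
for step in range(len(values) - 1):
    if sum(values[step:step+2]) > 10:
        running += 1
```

Count windows with sum > 10
`running` takes the values: 0 → 1

Answer: 1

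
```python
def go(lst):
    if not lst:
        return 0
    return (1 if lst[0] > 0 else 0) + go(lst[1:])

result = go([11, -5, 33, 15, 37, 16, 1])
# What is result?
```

Count of positive elements in [11, -5, 33, 15, 37, 16, 1] = 6

Answer: 6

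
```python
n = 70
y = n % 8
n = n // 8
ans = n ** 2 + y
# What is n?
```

Trace:
`n = 70` → n = 70
`y = n % 8` → y = 6
`n = n // 8` → n = 8
`ans = n ** 2 + y` → ans = 70
So n = 8

Answer: 8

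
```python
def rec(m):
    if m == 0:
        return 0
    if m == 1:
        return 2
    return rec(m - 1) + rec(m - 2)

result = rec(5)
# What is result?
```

Build up from base cases: rec(0)=0, rec(1)=2, rec(2)=2, rec(3)=4, rec(4)=6, rec(5)=10

Answer: 10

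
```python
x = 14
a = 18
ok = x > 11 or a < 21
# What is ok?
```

Trace:
`x = 14` → x = 14
`a = 18` → a = 18
`ok = x > 11 or a < 21` → ok = True
So ok = True

Answer: True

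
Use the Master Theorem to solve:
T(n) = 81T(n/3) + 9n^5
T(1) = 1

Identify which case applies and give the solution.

a=81, b=3, f(n)=9n^5. log_3(81) = 4. Since c=5 > 4 and the regularity condition holds (81(n/3)^5 = (81/3^5)n^5 with 81/3^5 < 1), Case 3 applies: T(n) = Θ(f(n)) = O(n^5).

Answer: O(n^5) - Case 3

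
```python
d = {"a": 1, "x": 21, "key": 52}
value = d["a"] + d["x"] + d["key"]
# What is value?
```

Trace:
`d = {"a": 1, "x": 21, "key": 52}` → d = {'a': 1, 'x': 21, 'key': 52}
`value = d["a"] + d["x"] + d["key"]` → value = 74
So value = 74

Answer: 74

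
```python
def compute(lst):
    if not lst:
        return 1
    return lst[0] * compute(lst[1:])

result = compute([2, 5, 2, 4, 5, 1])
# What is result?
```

Product over [2, 5, 2, 4, 5, 1] = 2 * 5 * 2 * 4 * 5 * 1 = 400

Answer: 400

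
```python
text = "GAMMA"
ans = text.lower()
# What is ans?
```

Trace:
`text = "GAMMA"` → text = 'GAMMA'
`ans = text.lower()` → ans = 'gamma'
So ans = 'gamma'

Answer: 'gamma'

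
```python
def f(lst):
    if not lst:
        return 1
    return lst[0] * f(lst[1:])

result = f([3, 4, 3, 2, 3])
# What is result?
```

Product over [3, 4, 3, 2, 3] = 3 * 4 * 3 * 2 * 3 = 216

Answer: 216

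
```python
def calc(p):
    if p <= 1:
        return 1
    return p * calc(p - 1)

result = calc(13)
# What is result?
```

calc(13) = 13 * 12 * 11 * 10 * 9 * 8 * 7 * 6 * 5 * 4 * 3 * 2 * 1 = 6227020800

Answer: 6227020800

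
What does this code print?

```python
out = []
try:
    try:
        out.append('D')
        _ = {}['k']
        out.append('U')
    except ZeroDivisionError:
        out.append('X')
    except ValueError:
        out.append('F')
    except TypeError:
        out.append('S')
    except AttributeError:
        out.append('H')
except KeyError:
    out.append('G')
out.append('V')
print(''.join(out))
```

Execution trace: 'D' (try body) → 'G' (outer except KeyError) → 'V' (after the try/except). Output: DGV

Answer: DGV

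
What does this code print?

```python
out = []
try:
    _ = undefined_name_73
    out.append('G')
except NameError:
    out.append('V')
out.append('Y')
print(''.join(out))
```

Execution trace: 'V' (except NameError) → 'Y' (after the try/except). Output: VY

Answer: VY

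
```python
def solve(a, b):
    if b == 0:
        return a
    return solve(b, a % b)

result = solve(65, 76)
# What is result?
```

solve(65, 76) -> solve(76, 65) -> solve(65, 11) -> solve(11, 10) -> solve(10, 1) -> solve(1, 0) -> 1

Answer: 1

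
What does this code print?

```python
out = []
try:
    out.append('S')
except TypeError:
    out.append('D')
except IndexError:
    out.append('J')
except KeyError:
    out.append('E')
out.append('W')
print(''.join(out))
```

Execution trace: 'S' (try body, no exception) → 'W' (after the try/except). Output: SW

Answer: SW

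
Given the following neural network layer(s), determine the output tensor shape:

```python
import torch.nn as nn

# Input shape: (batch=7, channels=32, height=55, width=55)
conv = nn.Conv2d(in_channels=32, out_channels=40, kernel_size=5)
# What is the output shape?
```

Input: (7, 32, 55, 55) -> Output: (7, 40, 51, 51)

Answer: (7, 40, 51, 51)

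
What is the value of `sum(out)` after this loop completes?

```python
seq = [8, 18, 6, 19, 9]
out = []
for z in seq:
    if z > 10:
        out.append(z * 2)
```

Sum of doubled values > 10
`out` takes the values: [] → [36] → [36, 38]
So `sum(out)` = 74

Answer: 74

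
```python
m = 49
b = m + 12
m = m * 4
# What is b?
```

Trace:
`m = 49` → m = 49
`b = m + 12` → b = 61
`m = m * 4` → m = 196
So b = 61

Answer: 61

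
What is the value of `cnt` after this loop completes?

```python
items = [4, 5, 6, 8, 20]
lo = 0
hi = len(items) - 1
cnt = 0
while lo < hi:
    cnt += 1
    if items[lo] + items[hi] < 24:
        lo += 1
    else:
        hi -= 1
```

Steps to find pair summing to 24
`cnt` takes the values: 0 → 1 → 2 → 3 → 4

Answer: 4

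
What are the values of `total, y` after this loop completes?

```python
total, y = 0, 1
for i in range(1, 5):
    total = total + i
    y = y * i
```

Sum and factorial of 1 to 4
`total, y` takes the values: (0, 1) → (1, 1) → (3, 1) → (3, 2) → (6, 2) → (6, 6) → (10, 6) → (10, 24)

Answer: 10, 24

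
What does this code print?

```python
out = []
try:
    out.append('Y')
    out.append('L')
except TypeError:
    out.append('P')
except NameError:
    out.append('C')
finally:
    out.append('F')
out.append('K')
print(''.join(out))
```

Execution trace: 'Y' (try body) → 'L' (try body, no exception) → 'F' (finally) → 'K' (after the try/except). Output: YLFK

Answer: YLFK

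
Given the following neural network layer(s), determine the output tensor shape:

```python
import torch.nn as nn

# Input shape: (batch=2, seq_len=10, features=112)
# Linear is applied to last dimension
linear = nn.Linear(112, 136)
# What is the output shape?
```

Input: (2, 10, 112) -> Output: (2, 10, 136)

Answer: (2, 10, 136)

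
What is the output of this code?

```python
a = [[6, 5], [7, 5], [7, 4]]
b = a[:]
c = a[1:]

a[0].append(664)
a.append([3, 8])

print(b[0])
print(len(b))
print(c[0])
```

Key concept: slice with nested mutation.
Step by step:
`a = [[6, 5], [7, 5], [7, 4]]` → a = [[6, 5], [7, 5], [7, 4]]
`b = a[:]` → b = [[6, 5], [7, 5], [7, 4]]
`c = a[1:]` → c = [[7, 5], [7, 4]]
`a[0].append(664)` → a = [[6, 5, 664], [7, 5], [7, 4]]; b = [[6, 5, 664], [7, 5], [7, 4]]
`a.append([3, 8])` → a = [[6, 5, 664], [7, 5], [7, 4], [3, 8]]
`print(b[0])` → prints [6, 5, 664]
`print(len(b))` → prints 3
`print(c[0])` → prints [7, 5]

Answer:
[6, 5, 664]
3
[7, 5]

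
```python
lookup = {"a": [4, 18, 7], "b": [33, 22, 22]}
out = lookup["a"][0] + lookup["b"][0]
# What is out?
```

Trace:
`lookup = {"a": [4, 18, 7], "b": [33, 22, 22]}` → lookup = {'a': [4, 18, 7], 'b': [33, 22, 22]}
`out = lookup["a"][0] + lookup["b"][0]` → out = 37
So out = 37

Answer: 37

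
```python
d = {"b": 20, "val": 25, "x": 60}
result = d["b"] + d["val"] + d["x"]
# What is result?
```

Trace:
`d = {"b": 20, "val": 25, "x": 60}` → d = {'b': 20, 'val': 25, 'x': 60}
`result = d["b"] + d["val"] + d["x"]` → result = 105
So result = 105

Answer: 105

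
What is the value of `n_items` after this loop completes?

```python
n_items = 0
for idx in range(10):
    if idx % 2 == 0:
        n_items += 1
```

Count numbers divisible by 2 in range(10)
`n_items` takes the values: 0 → 1 → 2 → 3 → 4 → 5

Answer: 5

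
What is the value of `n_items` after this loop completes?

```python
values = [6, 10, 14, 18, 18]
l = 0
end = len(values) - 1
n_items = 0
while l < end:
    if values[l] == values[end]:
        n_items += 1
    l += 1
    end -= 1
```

Count matching pairs from ends
`n_items` takes the values: 0

Answer: 0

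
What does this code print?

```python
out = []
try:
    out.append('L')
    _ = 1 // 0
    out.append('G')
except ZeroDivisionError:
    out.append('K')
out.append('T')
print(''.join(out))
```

Execution trace: 'L' (try body) → 'K' (except ZeroDivisionError) → 'T' (after the try/except). Output: LKT

Answer: LKT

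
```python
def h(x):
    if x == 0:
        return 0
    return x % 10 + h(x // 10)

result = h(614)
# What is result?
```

Sum of digits of 614: 4 + 1 + 6 = 11

Answer: 11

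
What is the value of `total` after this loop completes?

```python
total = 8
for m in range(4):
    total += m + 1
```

Start at 8, add 1 to 4 = 18
`total` takes the values: 8 → 9 → 11 → 14 → 18

Answer: 18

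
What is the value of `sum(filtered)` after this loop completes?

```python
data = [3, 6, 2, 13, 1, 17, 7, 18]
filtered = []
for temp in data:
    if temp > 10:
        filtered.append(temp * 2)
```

Sum of doubled values > 10
`filtered` takes the values: [] → [26] → [26, 34] → [26, 34, 36]
So `sum(filtered)` = 96

Answer: 96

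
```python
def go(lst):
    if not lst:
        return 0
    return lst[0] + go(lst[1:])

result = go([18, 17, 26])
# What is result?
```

18 + 17 + 26 + 0 = 61

Answer: 61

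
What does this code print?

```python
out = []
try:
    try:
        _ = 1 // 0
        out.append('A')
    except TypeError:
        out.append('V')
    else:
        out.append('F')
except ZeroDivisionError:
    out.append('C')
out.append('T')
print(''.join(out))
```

Execution trace: 'C' (outer except ZeroDivisionError) → 'T' (after the try/except). Output: CT

Answer: CT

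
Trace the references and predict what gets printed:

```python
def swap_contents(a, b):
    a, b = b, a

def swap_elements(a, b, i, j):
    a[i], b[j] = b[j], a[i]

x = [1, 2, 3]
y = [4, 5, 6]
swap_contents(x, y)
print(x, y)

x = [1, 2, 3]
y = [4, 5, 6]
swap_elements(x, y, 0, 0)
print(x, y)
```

Key concept: parameter rebinding vs mutation.
Step by step:
`x = [1, 2, 3]` → x = [1, 2, 3]
`y = [4, 5, 6]` → y = [4, 5, 6]
`swap_contents(x, y)` → no visible change to tracked variables
`print(x, y)` → prints [1, 2, 3] [4, 5, 6]
`x = [1, 2, 3]` → x = [1, 2, 3]
`y = [4, 5, 6]` → y = [4, 5, 6]
`swap_elements(x, y, 0, 0)` → x = [4, 2, 3]; y = [1, 5, 6]
`print(x, y)` → prints [4, 2, 3] [1, 5, 6]

Answer:
[1, 2, 3] [4, 5, 6]
[4, 2, 3] [1, 5, 6]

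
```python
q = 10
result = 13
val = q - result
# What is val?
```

Trace:
`q = 10` → q = 10
`result = 13` → result = 13
`val = q - result` → val = -3
So val = -3

Answer: -3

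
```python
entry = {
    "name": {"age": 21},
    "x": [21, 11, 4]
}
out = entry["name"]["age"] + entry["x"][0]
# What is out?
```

Trace:
`entry = { ...` → entry = {'name': {'age': 21}, 'x': [21, 11, 4]}
`out = entry["name"]["age"] + entry["x"][0]` → out = 42
So out = 42

Answer: 42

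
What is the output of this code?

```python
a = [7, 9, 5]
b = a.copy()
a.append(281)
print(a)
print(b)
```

Key concept: list.copy() creates independent copy.
Step by step:
`a = [7, 9, 5]` → a = [7, 9, 5]
`b = a.copy()` → b = [7, 9, 5]
`a.append(281)` → a = [7, 9, 5, 281]
`print(a)` → prints [7, 9, 5, 281]
`print(b)` → prints [7, 9, 5]

Answer:
[7, 9, 5, 281]
[7, 9, 5]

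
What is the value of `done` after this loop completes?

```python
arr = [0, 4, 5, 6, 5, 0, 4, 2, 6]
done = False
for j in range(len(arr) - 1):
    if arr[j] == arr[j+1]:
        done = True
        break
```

Check consecutive duplicates in [0, 4, 5, 6, 5, 0, 4, 2, 6]
`done` takes the values: False

Answer: False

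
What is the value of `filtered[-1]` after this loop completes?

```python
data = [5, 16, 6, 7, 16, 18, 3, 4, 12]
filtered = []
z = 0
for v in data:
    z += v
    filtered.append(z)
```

Cumulative sum ends at 87
`filtered` takes the values: [] → [5] → [5, 21] → [5, 21, 27] → [5, 21, 27, 34] → [5, 21, 27, 34, 50] → [5, 21, 27, 34, 50, 68] → [5, 21, 27, 34, 50, 68, 71] → [5, 21, 27, 34, 50, 68, 71, 75] → [5, 21, 27, 34, 50, 68, 71, 75, 87]
So `filtered[-1]` = 87

Answer: 87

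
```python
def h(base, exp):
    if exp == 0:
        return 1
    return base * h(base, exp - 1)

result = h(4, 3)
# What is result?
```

h(4, 3) = 4 * 4 * 4 = 64

Answer: 64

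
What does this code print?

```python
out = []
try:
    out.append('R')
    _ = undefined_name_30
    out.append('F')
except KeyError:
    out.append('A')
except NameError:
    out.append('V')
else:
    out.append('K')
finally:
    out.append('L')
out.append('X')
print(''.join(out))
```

Execution trace: 'R' (try body) → 'V' (except NameError) → 'L' (finally) → 'X' (after the try/except). Output: RVLX

Answer: RVLX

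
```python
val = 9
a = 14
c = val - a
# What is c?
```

Trace:
`val = 9` → val = 9
`a = 14` → a = 14
`c = val - a` → c = -5
So c = -5

Answer: -5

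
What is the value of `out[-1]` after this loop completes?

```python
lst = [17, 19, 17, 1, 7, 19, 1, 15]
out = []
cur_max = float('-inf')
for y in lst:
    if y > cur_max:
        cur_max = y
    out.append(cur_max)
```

Running max ends at 19
`out` takes the values: [] → [17] → [17, 19] → [17, 19, 19] → [17, 19, 19, 19] → [17, 19, 19, 19, 19] → [17, 19, 19, 19, 19, 19] → [17, 19, 19, 19, 19, 19, 19] → [17, 19, 19, 19, 19, 19, 19, 19]
So `out[-1]` = 19

Answer: 19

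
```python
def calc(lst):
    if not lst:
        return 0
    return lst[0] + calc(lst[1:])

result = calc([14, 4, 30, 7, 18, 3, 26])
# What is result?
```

14 + 4 + 30 + 7 + 18 + 3 + 26 + 0 = 102

Answer: 102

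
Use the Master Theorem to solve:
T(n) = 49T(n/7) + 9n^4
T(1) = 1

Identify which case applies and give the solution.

a=49, b=7, f(n)=9n^4. log_7(49) = 2. Since c=4 > 2 and the regularity condition holds (49(n/7)^4 = (49/7^4)n^4 with 49/7^4 < 1), Case 3 applies: T(n) = Θ(f(n)) = O(n^4).

Answer: O(n^4) - Case 3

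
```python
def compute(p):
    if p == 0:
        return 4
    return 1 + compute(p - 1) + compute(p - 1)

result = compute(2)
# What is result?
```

compute(p) = 1 + 2·compute(p-1), compute(0)=4. Closed form: (4+1)·2^2 - 1 = 19.

Answer: 19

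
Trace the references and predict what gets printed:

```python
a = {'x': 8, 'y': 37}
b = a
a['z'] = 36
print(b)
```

Key concept: dict aliasing.
Step by step:
`a = {'x': 8, 'y': 37}` → a = {'x': 8, 'y': 37}
`b = a` → b = {'x': 8, 'y': 37} (same object as a)
`a['z'] = 36` → a = {'x': 8, 'y': 37, 'z': 36} (same object as b); b = {'x': 8, 'y': 37, 'z': 36} (same object as a)
`print(b)` → prints {'x': 8, 'y': 37, 'z': 36}

Answer: {'x': 8, 'y': 37, 'z': 36}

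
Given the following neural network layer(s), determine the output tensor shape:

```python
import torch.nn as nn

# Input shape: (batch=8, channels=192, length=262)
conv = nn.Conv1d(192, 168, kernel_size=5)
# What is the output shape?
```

Input: (8, 192, 262) -> Output: (8, 168, 258)

Answer: (8, 168, 258)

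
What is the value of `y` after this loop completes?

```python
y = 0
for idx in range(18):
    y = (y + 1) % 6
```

Increment mod 6, 18 times = 0
`y` takes the values: 0 → 1 → 2 → 3 → 4 → 5 → 0 → 1 → 2 → 3 → 4 → 5 → 0 → 1 → 2 → 3 → 4 → 5 → 0

Answer: 0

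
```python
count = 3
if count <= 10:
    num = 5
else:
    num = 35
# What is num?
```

Trace:
`count = 3` → count = 3
`if count <= 10: ...` → count <= 10 is True → num = 5
So num = 5

Answer: 5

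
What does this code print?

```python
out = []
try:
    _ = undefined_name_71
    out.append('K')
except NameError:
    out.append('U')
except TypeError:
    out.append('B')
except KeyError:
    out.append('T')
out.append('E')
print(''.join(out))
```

Execution trace: 'U' (except NameError) → 'E' (after the try/except). Output: UE

Answer: UE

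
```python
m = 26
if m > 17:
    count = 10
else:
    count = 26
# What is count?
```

Trace:
`m = 26` → m = 26
`if m > 17: ...` → m > 17 is True → count = 10
So count = 10

Answer: 10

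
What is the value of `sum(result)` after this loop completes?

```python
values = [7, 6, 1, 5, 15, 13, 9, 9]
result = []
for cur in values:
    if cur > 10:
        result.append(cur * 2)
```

Sum of doubled values > 10
`result` takes the values: [] → [30] → [30, 26]
So `sum(result)` = 56

Answer: 56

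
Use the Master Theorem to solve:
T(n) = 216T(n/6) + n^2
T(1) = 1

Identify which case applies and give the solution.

a=216, b=6, f(n)=n^2. log_6(216) = 3. Since c=2 < 3, Case 1 applies: T(n) = Θ(n^log_b(a)) = O(n^3).

Answer: O(n^3) - Case 1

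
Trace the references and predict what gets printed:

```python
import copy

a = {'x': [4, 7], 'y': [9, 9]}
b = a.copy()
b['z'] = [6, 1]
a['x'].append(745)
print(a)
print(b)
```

Key concept: shallow copy of dict with mutable values.
Step by step:
`a = {'x': [4, 7], 'y': [9, 9]}` → a = {'x': [4, 7], 'y': [9, 9]}
`b = a.copy()` → b = {'x': [4, 7], 'y': [9, 9]}
`b['z'] = [6, 1]` → b = {'x': [4, 7], 'y': [9, 9], 'z': [6, 1]}
`a['x'].append(745)` → a = {'x': [4, 7, 745], 'y': [9, 9]}; b = {'x': [4, 7, 745], 'y': [9, 9], 'z': [6, 1]}
`print(a)` → prints {'x': [4, 7, 745], 'y': [9, 9]}
`print(b)` → prints {'x': [4, 7, 745], 'y': [9, 9], 'z': [6, 1]}

Answer:
{'x': [4, 7, 745], 'y': [9, 9]}
{'x': [4, 7, 745], 'y': [9, 9], 'z': [6, 1]}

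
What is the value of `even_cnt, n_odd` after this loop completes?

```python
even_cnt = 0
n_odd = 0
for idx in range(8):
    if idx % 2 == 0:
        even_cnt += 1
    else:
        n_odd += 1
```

Count evens and odds in range(8)
`even_cnt, n_odd` takes the values: (0, 0) → (1, 0) → (1, 1) → (2, 1) → (2, 2) → (3, 2) → (3, 3) → (4, 3) → (4, 4)

Answer: 4, 4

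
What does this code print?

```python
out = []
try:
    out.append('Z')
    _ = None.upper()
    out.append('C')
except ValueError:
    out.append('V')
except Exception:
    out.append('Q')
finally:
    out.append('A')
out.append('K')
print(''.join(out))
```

Execution trace: 'Z' (try body) → 'Q' (except Exception) → 'A' (finally) → 'K' (after the try/except). Output: ZQAK

Answer: ZQAK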